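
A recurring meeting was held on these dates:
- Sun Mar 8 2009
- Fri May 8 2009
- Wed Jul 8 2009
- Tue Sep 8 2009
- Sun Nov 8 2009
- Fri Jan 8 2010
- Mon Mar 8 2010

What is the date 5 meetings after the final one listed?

Gaps: 61, 61, 62, 61, 61, 59 days — not constant. Every event is on the 8th of the month.
Pattern: the 8th of every 2 months.
Next: May 2010 → Sat May 8 2010.
July 2010: Thu Jul 8 2010.
Next: September 2010 → Wed Sep 8 2010.
Next: November 2010 → Mon Nov 8 2010.
January 2011: Sat Jan 8 2011.

Sat Jan 8 2011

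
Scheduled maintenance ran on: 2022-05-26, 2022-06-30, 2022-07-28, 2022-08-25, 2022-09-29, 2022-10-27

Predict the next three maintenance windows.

2022-11-24, 2022-12-29, 2023-01-26

All Thursdays; the gaps (35, 28, 28, 35, 28) vary with month length.
This is the last Thursday of each month.
Last Thursday of November 2022: 2022-11-24.
Last Thursday of December 2022: 2022-12-29.
Last Thursday of January 2023: 2023-01-26.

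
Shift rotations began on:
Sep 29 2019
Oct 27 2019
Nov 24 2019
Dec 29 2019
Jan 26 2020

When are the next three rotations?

Feb 23 2020, Mar 29 2020, Apr 26 2020

All Sundays; the gaps (28, 28, 35, 28) vary with month length.
This is the last Sunday of each month.
Last Sunday of February 2020: Feb 23 2020.
March 2020 ends with Sunday Mar 29 2020.
Last Sunday of April 2020: Apr 26 2020.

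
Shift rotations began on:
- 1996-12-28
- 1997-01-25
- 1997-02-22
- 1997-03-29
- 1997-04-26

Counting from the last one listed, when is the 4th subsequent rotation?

Every date is a Saturday; gaps 28, 28, 35, 28 days.
Each is the last Saturday of its month (at least one falls on the 29th or later, ruling out '4th Saturday').
Last Saturday of May 1997: 1997-05-31.
Last Saturday of June 1997: 1997-06-28.
July 1997 ends with Saturday 1997-07-26.
August 1997 ends with Saturday 1997-08-30.

1997-08-30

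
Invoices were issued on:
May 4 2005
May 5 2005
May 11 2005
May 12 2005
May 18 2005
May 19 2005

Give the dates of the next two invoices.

May 25 2005, May 26 2005

Every event lands on a Wednesday or Thursday (gaps cycle 1, 6, 1, 6, 1).
So the schedule is: every Wednesday and Thursday.
The following Wednesday is May 25 2005.
Next Thursday: May 26 2005.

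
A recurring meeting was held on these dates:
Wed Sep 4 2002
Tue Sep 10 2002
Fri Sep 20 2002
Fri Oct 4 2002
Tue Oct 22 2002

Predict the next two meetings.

Wed Nov 13 2002, Mon Dec 9 2002

The spacing grows by 4 each time: 6, 10, 14, 18 days.
Next gap: 22 days. Tue Oct 22 2002 + 22 days = Wed Nov 13 2002.
Next gap: 26 days. Wed Nov 13 2002 + 26 days = Mon Dec 9 2002.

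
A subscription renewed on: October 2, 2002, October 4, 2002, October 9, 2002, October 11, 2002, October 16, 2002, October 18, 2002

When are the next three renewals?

October 23, 2002; October 25, 2002; October 30, 2002

Gaps: 2, 5, 2, 5, 2 days — not constant, but cyclic with period 2.
The events fall on every Wednesday and Friday.
Next Wednesday: October 23, 2002.
The following Friday is October 25, 2002.
The following Wednesday is October 30, 2002.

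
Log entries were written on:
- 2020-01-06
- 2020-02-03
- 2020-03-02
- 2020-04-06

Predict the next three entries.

All dates are Mondays, 28, 28, 35 days apart.
Specifically, the 1st Monday of each month.
May 2020 — 1st Monday is 2020-05-04.
1st Monday of June 2020: 2020-06-01.
1st Monday of July 2020: 2020-07-06.

2020-05-04, 2020-06-01, 2020-07-06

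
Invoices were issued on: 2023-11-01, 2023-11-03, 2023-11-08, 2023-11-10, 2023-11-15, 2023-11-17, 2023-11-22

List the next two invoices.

2023-11-24, 2023-11-29

The gap pattern 2, 5, 2, 5, 2, 5 repeats every 2 events.
These are the Wednesdays and Fridays of each week.
Next Friday: 2023-11-24.
Next Wednesday: 2023-11-29.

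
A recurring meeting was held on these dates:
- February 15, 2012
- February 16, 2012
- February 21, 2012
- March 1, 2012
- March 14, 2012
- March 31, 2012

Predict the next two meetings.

April 21, 2012; May 16, 2012

The spacing grows by 4 each time: 1, 5, 9, 13, 17 days.
Next gap: 21 days. March 31, 2012 + 21 days = April 21, 2012.
Next gap: 25 days. April 21, 2012 + 25 days = May 16, 2012.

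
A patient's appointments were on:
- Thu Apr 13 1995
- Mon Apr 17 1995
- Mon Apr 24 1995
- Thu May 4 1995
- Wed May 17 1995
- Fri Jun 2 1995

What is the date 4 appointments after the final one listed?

Mon Sep 4 1995

Gaps: 4, 7, 10, 13, 16 days — each gap is 3 larger than the previous one.
Next gap: 19 days. Fri Jun 2 1995 + 19 days = Wed Jun 21 1995.
Next gap: 22 days. Wed Jun 21 1995 + 22 days = Thu Jul 13 1995.
Next gap: 25 days. Thu Jul 13 1995 + 25 days = Mon Aug 7 1995.
Next gap: 28 days. Mon Aug 7 1995 + 28 days = Mon Sep 4 1995.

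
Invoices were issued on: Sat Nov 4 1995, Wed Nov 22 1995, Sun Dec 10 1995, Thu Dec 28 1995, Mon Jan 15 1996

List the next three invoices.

Fri Feb 2 1996, Tue Feb 20 1996, Sat Mar 9 1996

The spacing is 18, 18, 18, 18 days — always 18 days.
Mon Jan 15 1996 + 18 days = Fri Feb 2 1996.
Fri Feb 2 1996 + 18 days = Tue Feb 20 1996.
Tue Feb 20 1996 + 18 days = Sat Mar 9 1996.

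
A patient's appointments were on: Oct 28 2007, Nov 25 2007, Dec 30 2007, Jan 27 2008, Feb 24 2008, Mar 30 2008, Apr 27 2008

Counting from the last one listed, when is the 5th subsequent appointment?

These are Sundays with 28, 35, 28, 28, 35, 28-day gaps.
Each is the final Sunday of its month — Dec 30 2007 is past the 28th, so '4th Sunday' doesn't fit.
Last Sunday of May 2008: May 25 2008.
June 2008 ends with Sunday Jun 29 2008.
July 2008 ends with Sunday Jul 27 2008.
Last Sunday of August 2008: Aug 31 2008.
September 2008 ends with Sunday Sep 28 2008.

Sep 28 2008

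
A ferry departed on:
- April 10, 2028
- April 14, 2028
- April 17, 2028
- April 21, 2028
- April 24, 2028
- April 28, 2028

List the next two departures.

Gaps: 4, 3, 4, 3, 4 days — not constant, but cyclic with period 2.
The events fall on every Monday and Friday.
The following Monday is May 1, 2028.
The following Friday is May 5, 2028.

May 1, 2028; May 5, 2028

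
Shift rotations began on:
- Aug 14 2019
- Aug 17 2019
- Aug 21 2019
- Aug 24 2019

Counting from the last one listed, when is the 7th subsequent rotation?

Sep 18 2019

Every event lands on a Wednesday or Saturday (gaps cycle 3, 4, 3).
So the schedule is: every Wednesday and Saturday.
Next Wednesday: Aug 28 2019.
Next Saturday: Aug 31 2019.
Next Wednesday: Sep 4 2019.
The following Saturday is Sep 7 2019.
The following Wednesday is Sep 11 2019.
Next Saturday: Sep 14 2019.
Next Wednesday: Sep 18 2019.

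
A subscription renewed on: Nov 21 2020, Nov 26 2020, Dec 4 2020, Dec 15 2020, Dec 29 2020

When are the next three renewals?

The spacing grows by 3 each time: 5, 8, 11, 14 days.
Next gap: 17 days. Dec 29 2020 + 17 days = Jan 15 2021.
Next gap: 20 days. Jan 15 2021 + 20 days = Feb 4 2021.
Next gap: 23 days. Feb 4 2021 + 23 days = Feb 27 2021.

Jan 15 2021, Feb 4 2021, Feb 27 2021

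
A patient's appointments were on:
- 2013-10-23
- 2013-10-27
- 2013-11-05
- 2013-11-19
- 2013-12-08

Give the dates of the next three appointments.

2014-01-01, 2014-01-30, 2014-03-05

Gaps: 4, 9, 14, 19 days — each gap is 5 larger than the previous one.
Next gap: 24 days. 2013-12-08 + 24 days = 2014-01-01.
Next gap: 29 days. 2014-01-01 + 29 days = 2014-01-30.
Next gap: 34 days. 2014-01-30 + 34 days = 2014-03-05.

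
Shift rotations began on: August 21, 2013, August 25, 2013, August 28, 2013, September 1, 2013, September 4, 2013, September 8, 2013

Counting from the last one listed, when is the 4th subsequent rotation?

Gaps: 4, 3, 4, 3, 4 days — not constant, but cyclic with period 2.
The events fall on every Wednesday and Sunday.
Next Wednesday: September 11, 2013.
Next Sunday: September 15, 2013.
Next Wednesday: September 18, 2013.
Next Sunday: September 22, 2013.

September 22, 2013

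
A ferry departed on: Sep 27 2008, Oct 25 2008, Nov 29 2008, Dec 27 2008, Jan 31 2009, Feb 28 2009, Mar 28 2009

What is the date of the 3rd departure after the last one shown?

Jun 27 2009

These are Saturdays with 28, 35, 28, 35, 28, 28-day gaps.
Each is the final Saturday of its month — Nov 29 2008 is past the 28th, so '4th Saturday' doesn't fit.
April 2009 ends with Saturday Apr 25 2009.
May 2009 ends with Saturday May 30 2009.
June 2009 ends with Saturday Jun 27 2009.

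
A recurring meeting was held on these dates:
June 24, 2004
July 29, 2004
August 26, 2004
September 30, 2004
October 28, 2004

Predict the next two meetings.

Every date is a Thursday; gaps 35, 28, 35, 28 days.
Each is the last Thursday of its month (at least one falls on the 29th or later, ruling out '4th Thursday').
November 2004 ends with Thursday November 25, 2004.
Last Thursday of December 2004: December 30, 2004.

November 25, 2004; December 30, 2004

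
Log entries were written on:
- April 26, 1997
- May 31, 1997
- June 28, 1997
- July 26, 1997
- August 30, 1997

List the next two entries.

These are Saturdays with 35, 28, 28, 35-day gaps.
Each is the final Saturday of its month — May 31, 1997 is past the 28th, so '4th Saturday' doesn't fit.
September 1997 ends with Saturday September 27, 1997.
Last Saturday of October 1997: October 25, 1997.

September 27, 1997; October 25, 1997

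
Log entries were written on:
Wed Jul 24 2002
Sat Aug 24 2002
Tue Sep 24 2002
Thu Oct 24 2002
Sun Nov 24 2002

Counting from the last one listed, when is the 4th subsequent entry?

Each date is the 24th; the gaps (31, 31, 30, 31) track the month lengths.
The rule is the 24th of each month.
December 2002: Tue Dec 24 2002.
Next: January 2003 → Fri Jan 24 2003.
Next: February 2003 → Mon Feb 24 2003.
March 2003: Mon Mar 24 2003.

Mon Mar 24 2003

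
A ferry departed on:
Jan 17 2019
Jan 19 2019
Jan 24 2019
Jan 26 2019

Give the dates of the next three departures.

Jan 31 2019, Feb 2 2019, Feb 7 2019

Gaps: 2, 5, 2 days — not constant, but cyclic with period 2.
The events fall on every Thursday and Saturday.
Next Thursday: Jan 31 2019.
Next Saturday: Feb 2 2019.
Next Thursday: Feb 7 2019.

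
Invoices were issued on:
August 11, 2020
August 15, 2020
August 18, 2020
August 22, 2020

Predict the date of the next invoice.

Every event lands on a Tuesday or Saturday (gaps cycle 4, 3, 4).
So the schedule is: every Tuesday and Saturday.
The following Tuesday is August 25, 2020.

August 25, 2020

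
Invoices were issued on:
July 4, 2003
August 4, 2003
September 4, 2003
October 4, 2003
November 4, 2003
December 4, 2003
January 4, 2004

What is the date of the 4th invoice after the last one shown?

Each date is the 4th; the gaps (31, 31, 30, 31, 30, 31) track the month lengths.
The rule is the 4th of each month.
Next: February 2004 → February 4, 2004.
Next: March 2004 → March 4, 2004.
April 2004: April 4, 2004.
May 2004: May 4, 2004.

May 4, 2004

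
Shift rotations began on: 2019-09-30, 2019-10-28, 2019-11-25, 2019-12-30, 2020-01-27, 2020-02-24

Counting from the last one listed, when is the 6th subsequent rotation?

2020-08-31

These are Mondays with 28, 28, 35, 28, 28-day gaps.
Each is the final Monday of its month — 2019-09-30 is past the 28th, so '4th Monday' doesn't fit.
March 2020 ends with Monday 2020-03-30.
Last Monday of April 2020: 2020-04-27.
Last Monday of May 2020: 2020-05-25.
June 2020 ends with Monday 2020-06-29.
July 2020 ends with Monday 2020-07-27.
August 2020 ends with Monday 2020-08-31.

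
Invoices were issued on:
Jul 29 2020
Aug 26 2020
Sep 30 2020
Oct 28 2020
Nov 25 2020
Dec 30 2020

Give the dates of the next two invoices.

These are Wednesdays with 28, 35, 28, 28, 35-day gaps.
Each is the final Wednesday of its month — Jul 29 2020 is past the 28th, so '4th Wednesday' doesn't fit.
January 2021 ends with Wednesday Jan 27 2021.
February 2021 ends with Wednesday Feb 24 2021.

Jan 27 2021, Feb 24 2021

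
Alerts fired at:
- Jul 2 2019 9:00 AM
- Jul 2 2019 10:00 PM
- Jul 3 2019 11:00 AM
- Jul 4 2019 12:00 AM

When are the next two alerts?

Spacing: 13, 13, 13 h — constant 13 h.
Jul 4 2019 12:00 AM + 13 h = Jul 4 2019 1:00 PM.
Jul 4 2019 1:00 PM + 13 h = Jul 5 2019 2:00 AM.

Jul 4 2019 1:00 PM, Jul 5 2019 2:00 AM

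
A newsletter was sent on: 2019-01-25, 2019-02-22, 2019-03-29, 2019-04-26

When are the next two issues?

2019-05-31, 2019-06-28

All Fridays; the gaps (28, 35, 28) vary with month length.
This is the last Friday of each month.
May 2019 ends with Friday 2019-05-31.
June 2019 ends with Friday 2019-06-28.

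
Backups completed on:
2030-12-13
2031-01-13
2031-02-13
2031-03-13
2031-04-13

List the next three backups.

The day-of-month is always 13 (31, 31, 28, 31 days between events).
So this recurs on the 13th of each month.
May 2031: 2031-05-13.
Next: June 2031 → 2031-06-13.
July 2031: 2031-07-13.

2031-05-13, 2031-06-13, 2031-07-13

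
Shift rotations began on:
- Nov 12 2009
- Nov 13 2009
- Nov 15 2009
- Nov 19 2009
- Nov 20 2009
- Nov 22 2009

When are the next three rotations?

Gaps: 1, 2, 4, 1, 2 days — not constant, but cyclic with period 3.
The events fall on every Thursday, Friday and Sunday.
The following Thursday is Nov 26 2009.
The following Friday is Nov 27 2009.
Next Sunday: Nov 29 2009.

Nov 26 2009, Nov 27 2009, Nov 29 2009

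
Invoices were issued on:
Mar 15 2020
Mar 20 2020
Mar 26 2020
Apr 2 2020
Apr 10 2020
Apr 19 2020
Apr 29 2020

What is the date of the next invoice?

Intervals are 5, 6, 7, 8, 9, 10 days — an arithmetic progression with common difference 1.
Next gap: 11 days. Apr 29 2020 + 11 days = May 10 2020.

May 10 2020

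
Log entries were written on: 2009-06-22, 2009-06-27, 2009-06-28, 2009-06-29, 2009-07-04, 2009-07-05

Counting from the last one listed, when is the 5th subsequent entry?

Every event lands on a Monday or Saturday or Sunday (gaps cycle 5, 1, 1, 5, 1).
So the schedule is: every Monday, Saturday and Sunday.
Next Monday: 2009-07-06.
Next Saturday: 2009-07-11.
Next Sunday: 2009-07-12.
Next Monday: 2009-07-13.
The following Saturday is 2009-07-18.

2009-07-18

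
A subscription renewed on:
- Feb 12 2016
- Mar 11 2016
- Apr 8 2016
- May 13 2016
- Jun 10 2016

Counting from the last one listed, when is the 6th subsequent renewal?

These are Fridays at 28- or 35-day spacing (28, 28, 35, 28).
The pattern: 2nd Friday of the month.
July 2016 — 2nd Friday is Jul 8 2016.
2nd Friday of August 2016: Aug 12 2016.
September 2016 — 2nd Friday is Sep 9 2016.
2nd Friday of October 2016: Oct 14 2016.
2nd Friday of November 2016: Nov 11 2016.
2nd Friday of December 2016: Dec 9 2016.

Dec 9 2016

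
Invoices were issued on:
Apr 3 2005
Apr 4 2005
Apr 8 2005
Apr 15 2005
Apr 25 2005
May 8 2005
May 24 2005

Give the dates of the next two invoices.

Gaps: 1, 4, 7, 10, 13, 16 days — each gap is 3 larger than the previous one.
Next gap: 19 days. May 24 2005 + 19 days = Jun 12 2005.
Next gap: 22 days. Jun 12 2005 + 22 days = Jul 4 2005.

Jun 12 2005, Jul 4 2005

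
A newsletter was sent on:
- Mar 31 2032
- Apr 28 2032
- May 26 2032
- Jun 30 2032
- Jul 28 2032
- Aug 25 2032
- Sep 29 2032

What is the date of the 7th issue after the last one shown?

Apr 27 2033

Every date is a Wednesday; gaps 28, 28, 35, 28, 28, 35 days.
Each is the last Wednesday of its month (at least one falls on the 29th or later, ruling out '4th Wednesday').
October 2032 ends with Wednesday Oct 27 2032.
Last Wednesday of November 2032: Nov 24 2032.
Last Wednesday of December 2032: Dec 29 2032.
January 2033 ends with Wednesday Jan 26 2033.
Last Wednesday of February 2033: Feb 23 2033.
March 2033 ends with Wednesday Mar 30 2033.
April 2033 ends with Wednesday Apr 27 2033.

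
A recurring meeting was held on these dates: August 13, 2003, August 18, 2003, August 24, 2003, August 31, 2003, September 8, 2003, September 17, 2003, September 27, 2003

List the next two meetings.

October 8, 2003; October 20, 2003

The spacing grows by 1 each time: 5, 6, 7, 8, 9, 10 days.
Next gap: 11 days. September 27, 2003 + 11 days = October 8, 2003.
Next gap: 12 days. October 8, 2003 + 12 days = October 20, 2003.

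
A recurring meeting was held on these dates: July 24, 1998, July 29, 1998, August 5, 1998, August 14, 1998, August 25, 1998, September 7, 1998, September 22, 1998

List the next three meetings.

Intervals are 5, 7, 9, 11, 13, 15 days — an arithmetic progression with common difference 2.
Next gap: 17 days. September 22, 1998 + 17 days = October 9, 1998.
Next gap: 19 days. October 9, 1998 + 19 days = October 28, 1998.
Next gap: 21 days. October 28, 1998 + 21 days = November 18, 1998.

October 9, 1998; October 28, 1998; November 18, 1998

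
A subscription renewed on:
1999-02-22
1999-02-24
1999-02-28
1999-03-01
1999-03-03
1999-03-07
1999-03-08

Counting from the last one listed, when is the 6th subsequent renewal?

1999-03-22

The gap pattern 2, 4, 1, 2, 4, 1 repeats every 3 events.
These are the Mondays, Wednesdays and Sundays of each week.
Next Wednesday: 1999-03-10.
The following Sunday is 1999-03-14.
Next Monday: 1999-03-15.
The following Wednesday is 1999-03-17.
The following Sunday is 1999-03-21.
Next Monday: 1999-03-22.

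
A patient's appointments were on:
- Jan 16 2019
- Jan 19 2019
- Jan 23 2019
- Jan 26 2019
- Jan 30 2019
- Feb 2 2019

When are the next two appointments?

Gaps: 3, 4, 3, 4, 3 days — not constant, but cyclic with period 2.
The events fall on every Wednesday and Saturday.
Next Wednesday: Feb 6 2019.
The following Saturday is Feb 9 2019.

Feb 6 2019, Feb 9 2019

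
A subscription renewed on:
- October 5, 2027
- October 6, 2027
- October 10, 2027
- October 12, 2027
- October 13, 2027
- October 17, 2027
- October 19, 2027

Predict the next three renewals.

October 20, 2027; October 24, 2027; October 26, 2027

Gaps: 1, 4, 2, 1, 4, 2 days — not constant, but cyclic with period 3.
The events fall on every Tuesday, Wednesday and Sunday.
The following Wednesday is October 20, 2027.
The following Sunday is October 24, 2027.
The following Tuesday is October 26, 2027.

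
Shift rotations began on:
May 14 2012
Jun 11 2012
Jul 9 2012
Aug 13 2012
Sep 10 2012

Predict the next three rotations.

All dates are Mondays, 28, 28, 35, 28 days apart.
Specifically, the 2nd Monday of each month.
2nd Monday of October 2012: Oct 8 2012.
2nd Monday of November 2012: Nov 12 2012.
2nd Monday of December 2012: Dec 10 2012.

Oct 8 2012, Nov 12 2012, Dec 10 2012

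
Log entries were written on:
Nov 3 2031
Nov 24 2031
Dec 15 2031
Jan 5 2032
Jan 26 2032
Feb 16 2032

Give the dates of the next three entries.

Every event comes 21 days after the last (21, 21, 21, 21, 21).
Feb 16 2032 + 21 days = Mar 8 2032.
Mar 8 2032 + 21 days = Mar 29 2032.
Mar 29 2032 + 21 days = Apr 19 2032.

Mar 8 2032, Mar 29 2032, Apr 19 2032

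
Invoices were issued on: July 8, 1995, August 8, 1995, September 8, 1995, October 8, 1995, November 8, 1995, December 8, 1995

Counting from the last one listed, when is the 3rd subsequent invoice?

March 8, 1996

The day-of-month is always 8 (31, 31, 30, 31, 30 days between events).
So this recurs on the 8th of each month.
Next: January 1996 → January 8, 1996.
February 1996: February 8, 1996.
March 1996: March 8, 1996.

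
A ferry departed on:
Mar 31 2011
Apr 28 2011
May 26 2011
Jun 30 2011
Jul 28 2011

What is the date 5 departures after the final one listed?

Every date is a Thursday; gaps 28, 28, 35, 28 days.
Each is the last Thursday of its month (at least one falls on the 29th or later, ruling out '4th Thursday').
August 2011 ends with Thursday Aug 25 2011.
Last Thursday of September 2011: Sep 29 2011.
October 2011 ends with Thursday Oct 27 2011.
November 2011 ends with Thursday Nov 24 2011.
December 2011 ends with Thursday Dec 29 2011.

Dec 29 2011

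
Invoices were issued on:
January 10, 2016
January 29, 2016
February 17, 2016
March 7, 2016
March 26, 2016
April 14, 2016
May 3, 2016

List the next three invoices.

May 22, 2016; June 10, 2016; June 29, 2016

Every event comes 19 days after the last (19, 19, 19, 19, 19, 19).
May 3, 2016 + 19 days = May 22, 2016.
May 22, 2016 + 19 days = June 10, 2016.
June 10, 2016 + 19 days = June 29, 2016.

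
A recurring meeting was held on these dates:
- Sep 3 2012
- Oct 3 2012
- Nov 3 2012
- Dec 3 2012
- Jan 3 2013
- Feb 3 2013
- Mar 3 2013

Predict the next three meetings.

Apr 3 2013, May 3 2013, Jun 3 2013

Each date is the 3rd; the gaps (30, 31, 30, 31, 31, 28) track the month lengths.
The rule is the 3rd of each month.
Next: April 2013 → Apr 3 2013.
May 2013: May 3 2013.
Next: June 2013 → Jun 3 2013.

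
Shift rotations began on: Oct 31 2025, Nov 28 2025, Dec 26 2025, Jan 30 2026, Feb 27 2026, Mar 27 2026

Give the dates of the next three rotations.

These are Fridays with 28, 28, 35, 28, 28-day gaps.
Each is the final Friday of its month — Oct 31 2025 is past the 28th, so '4th Friday' doesn't fit.
April 2026 ends with Friday Apr 24 2026.
Last Friday of May 2026: May 29 2026.
June 2026 ends with Friday Jun 26 2026.

Apr 24 2026, May 29 2026, Jun 26 2026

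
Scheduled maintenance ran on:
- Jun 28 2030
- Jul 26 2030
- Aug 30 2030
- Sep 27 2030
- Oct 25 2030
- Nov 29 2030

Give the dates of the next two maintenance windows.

Dec 27 2030, Jan 31 2031

These are Fridays with 28, 35, 28, 28, 35-day gaps.
Each is the final Friday of its month — Aug 30 2030 is past the 28th, so '4th Friday' doesn't fit.
December 2030 ends with Friday Dec 27 2030.
Last Friday of January 2031: Jan 31 2031.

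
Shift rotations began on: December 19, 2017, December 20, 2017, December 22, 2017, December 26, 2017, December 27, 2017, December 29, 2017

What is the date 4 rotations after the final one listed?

The gap pattern 1, 2, 4, 1, 2 repeats every 3 events.
These are the Tuesdays, Wednesdays and Fridays of each week.
Next Tuesday: January 2, 2018.
The following Wednesday is January 3, 2018.
The following Friday is January 5, 2018.
Next Tuesday: January 9, 2018.

January 9, 2018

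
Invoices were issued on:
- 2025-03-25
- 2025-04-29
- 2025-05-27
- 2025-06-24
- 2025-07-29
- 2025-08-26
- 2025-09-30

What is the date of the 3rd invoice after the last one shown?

2025-12-30

These are Tuesdays with 35, 28, 28, 35, 28, 35-day gaps.
Each is the final Tuesday of its month — 2025-04-29 is past the 28th, so '4th Tuesday' doesn't fit.
Last Tuesday of October 2025: 2025-10-28.
November 2025 ends with Tuesday 2025-11-25.
December 2025 ends with Tuesday 2025-12-30.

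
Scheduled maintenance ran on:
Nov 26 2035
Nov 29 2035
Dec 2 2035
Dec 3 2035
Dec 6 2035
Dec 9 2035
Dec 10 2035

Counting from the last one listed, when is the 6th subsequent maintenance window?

Gaps: 3, 3, 1, 3, 3, 1 days — not constant, but cyclic with period 3.
The events fall on every Monday, Thursday and Sunday.
Next Thursday: Dec 13 2035.
Next Sunday: Dec 16 2035.
Next Monday: Dec 17 2035.
The following Thursday is Dec 20 2035.
Next Sunday: Dec 23 2035.
The following Monday is Dec 24 2035.

Dec 24 2035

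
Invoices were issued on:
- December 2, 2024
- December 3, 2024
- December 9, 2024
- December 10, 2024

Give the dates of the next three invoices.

December 16, 2024; December 17, 2024; December 23, 2024

Gaps: 1, 6, 1 days — not constant, but cyclic with period 2.
The events fall on every Monday and Tuesday.
The following Monday is December 16, 2024.
Next Tuesday: December 17, 2024.
The following Monday is December 23, 2024.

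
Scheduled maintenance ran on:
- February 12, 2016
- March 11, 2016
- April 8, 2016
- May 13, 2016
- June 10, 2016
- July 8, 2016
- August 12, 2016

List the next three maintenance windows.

All dates are Fridays, 28, 28, 35, 28, 28, 35 days apart.
Specifically, the 2nd Friday of each month.
September 2016 — 2nd Friday is September 9, 2016.
October 2016 — 2nd Friday is October 14, 2016.
November 2016 — 2nd Friday is November 11, 2016.

September 9, 2016; October 14, 2016; November 11, 2016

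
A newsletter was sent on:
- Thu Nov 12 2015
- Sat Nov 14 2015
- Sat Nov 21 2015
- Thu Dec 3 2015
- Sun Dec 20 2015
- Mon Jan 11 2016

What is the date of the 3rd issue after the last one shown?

Sat Apr 16 2016

Intervals are 2, 7, 12, 17, 22 days — an arithmetic progression with common difference 5.
Next gap: 27 days. Mon Jan 11 2016 + 27 days = Sun Feb 7 2016.
Next gap: 32 days. Sun Feb 7 2016 + 32 days = Thu Mar 10 2016.
Next gap: 37 days. Thu Mar 10 2016 + 37 days = Sat Apr 16 2016.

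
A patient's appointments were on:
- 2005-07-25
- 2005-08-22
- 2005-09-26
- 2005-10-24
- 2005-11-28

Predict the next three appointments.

These are Mondays at 28- or 35-day spacing (28, 35, 28, 35).
The pattern: 4th Monday of the month.
December 2005 — 4th Monday is 2005-12-26.
4th Monday of January 2006: 2006-01-23.
4th Monday of February 2006: 2006-02-27.

2005-12-26, 2006-01-23, 2006-02-27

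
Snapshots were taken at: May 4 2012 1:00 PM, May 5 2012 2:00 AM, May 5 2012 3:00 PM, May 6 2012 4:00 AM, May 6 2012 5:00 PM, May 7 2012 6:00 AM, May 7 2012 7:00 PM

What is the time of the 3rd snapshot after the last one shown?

Spacing: 13, 13, 13, 13, 13, 13 h — constant 13 h.
May 7 2012 7:00 PM + 13 h = May 8 2012 8:00 AM.
May 8 2012 8:00 AM + 13 h = May 8 2012 9:00 PM.
May 8 2012 9:00 PM + 13 h = May 9 2012 10:00 AM.

May 9 2012 10:00 AM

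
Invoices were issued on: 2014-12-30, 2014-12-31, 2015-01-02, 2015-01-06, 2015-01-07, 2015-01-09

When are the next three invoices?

Gaps: 1, 2, 4, 1, 2 days — not constant, but cyclic with period 3.
The events fall on every Tuesday, Wednesday and Friday.
Next Tuesday: 2015-01-13.
The following Wednesday is 2015-01-14.
Next Friday: 2015-01-16.

2015-01-13, 2015-01-14, 2015-01-16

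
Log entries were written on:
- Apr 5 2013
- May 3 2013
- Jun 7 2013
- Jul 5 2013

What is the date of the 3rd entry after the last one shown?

Oct 4 2013

Gaps: 28, 35, 28 days — a mix of 28 and 35. Every date is a Friday.
Each is the 1st Friday of its month.
August 2013 — 1st Friday is Aug 2 2013.
September 2013 — 1st Friday is Sep 6 2013.
October 2013 — 1st Friday is Oct 4 2013.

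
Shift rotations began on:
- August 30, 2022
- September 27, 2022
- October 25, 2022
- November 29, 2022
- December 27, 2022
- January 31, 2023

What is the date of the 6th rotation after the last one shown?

These are Tuesdays with 28, 28, 35, 28, 35-day gaps.
Each is the final Tuesday of its month — August 30, 2022 is past the 28th, so '4th Tuesday' doesn't fit.
February 2023 ends with Tuesday February 28, 2023.
March 2023 ends with Tuesday March 28, 2023.
April 2023 ends with Tuesday April 25, 2023.
May 2023 ends with Tuesday May 30, 2023.
Last Tuesday of June 2023: June 27, 2023.
Last Tuesday of July 2023: July 25, 2023.

July 25, 2023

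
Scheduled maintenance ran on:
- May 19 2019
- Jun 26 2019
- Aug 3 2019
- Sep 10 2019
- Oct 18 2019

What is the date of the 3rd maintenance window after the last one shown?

Feb 9 2020

Gaps between consecutive events: 38, 38, 38, 38 days — a constant 38-day interval.
Oct 18 2019 + 38 days = Nov 25 2019.
Nov 25 2019 + 38 days = Jan 2 2020.
Jan 2 2020 + 38 days = Feb 9 2020.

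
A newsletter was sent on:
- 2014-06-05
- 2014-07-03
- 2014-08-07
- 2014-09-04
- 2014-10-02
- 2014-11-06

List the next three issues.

2014-12-04, 2015-01-01, 2015-02-05

Gaps: 28, 35, 28, 28, 35 days — a mix of 28 and 35. Every date is a Thursday.
Each is the 1st Thursday of its month.
1st Thursday of December 2014: 2014-12-04.
1st Thursday of January 2015: 2015-01-01.
February 2015 — 1st Thursday is 2015-02-05.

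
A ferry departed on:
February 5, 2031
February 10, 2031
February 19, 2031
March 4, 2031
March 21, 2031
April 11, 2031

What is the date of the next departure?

Intervals are 5, 9, 13, 17, 21 days — an arithmetic progression with common difference 4.
Next gap: 25 days. April 11, 2031 + 25 days = May 6, 2031.

May 6, 2031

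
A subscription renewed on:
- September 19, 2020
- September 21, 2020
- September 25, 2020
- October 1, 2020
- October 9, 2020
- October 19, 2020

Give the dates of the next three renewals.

October 31, 2020; November 14, 2020; November 30, 2020

Gaps: 2, 4, 6, 8, 10 days — each gap is 2 larger than the previous one.
Next gap: 12 days. October 19, 2020 + 12 days = October 31, 2020.
Next gap: 14 days. October 31, 2020 + 14 days = November 14, 2020.
Next gap: 16 days. November 14, 2020 + 16 days = November 30, 2020.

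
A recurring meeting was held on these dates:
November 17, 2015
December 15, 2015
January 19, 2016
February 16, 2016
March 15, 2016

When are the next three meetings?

April 19, 2016; May 17, 2016; June 21, 2016

These are Tuesdays at 28- or 35-day spacing (28, 35, 28, 28).
The pattern: 3rd Tuesday of the month.
3rd Tuesday of April 2016: April 19, 2016.
3rd Tuesday of May 2016: May 17, 2016.
June 2016 — 3rd Tuesday is June 21, 2016.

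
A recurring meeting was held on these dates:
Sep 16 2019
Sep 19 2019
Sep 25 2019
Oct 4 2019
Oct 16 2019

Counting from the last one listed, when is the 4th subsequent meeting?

Gaps: 3, 6, 9, 12 days — each gap is 3 larger than the previous one.
Next gap: 15 days. Oct 16 2019 + 15 days = Oct 31 2019.
Next gap: 18 days. Oct 31 2019 + 18 days = Nov 18 2019.
Next gap: 21 days. Nov 18 2019 + 21 days = Dec 9 2019.
Next gap: 24 days. Dec 9 2019 + 24 days = Jan 2 2020.

Jan 2 2020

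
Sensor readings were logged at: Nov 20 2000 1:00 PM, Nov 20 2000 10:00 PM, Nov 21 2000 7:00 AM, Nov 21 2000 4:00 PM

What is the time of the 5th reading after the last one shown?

Nov 23 2000 1:00 PM

Spacing: 9, 9, 9 h — constant 9 h.
Nov 21 2000 4:00 PM + 9 h = Nov 22 2000 1:00 AM.
Nov 22 2000 1:00 AM + 9 h = Nov 22 2000 10:00 AM.
Nov 22 2000 10:00 AM + 9 h = Nov 22 2000 7:00 PM.
Nov 22 2000 7:00 PM + 9 h = Nov 23 2000 4:00 AM.
Nov 23 2000 4:00 AM + 9 h = Nov 23 2000 1:00 PM.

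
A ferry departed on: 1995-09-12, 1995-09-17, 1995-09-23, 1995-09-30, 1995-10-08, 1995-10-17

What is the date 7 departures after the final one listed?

1996-01-16

Gaps: 5, 6, 7, 8, 9 days — each gap is 1 larger than the previous one.
Next gap: 10 days. 1995-10-17 + 10 days = 1995-10-27.
Next gap: 11 days. 1995-10-27 + 11 days = 1995-11-07.
Next gap: 12 days. 1995-11-07 + 12 days = 1995-11-19.
Next gap: 13 days. 1995-11-19 + 13 days = 1995-12-02.
Next gap: 14 days. 1995-12-02 + 14 days = 1995-12-16.
Next gap: 15 days. 1995-12-16 + 15 days = 1995-12-31.
Next gap: 16 days. 1995-12-31 + 16 days = 1996-01-16.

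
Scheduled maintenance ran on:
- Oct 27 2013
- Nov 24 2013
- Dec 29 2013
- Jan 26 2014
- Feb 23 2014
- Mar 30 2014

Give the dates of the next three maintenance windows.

Apr 27 2014, May 25 2014, Jun 29 2014

These are Sundays with 28, 35, 28, 28, 35-day gaps.
Each is the final Sunday of its month — Dec 29 2013 is past the 28th, so '4th Sunday' doesn't fit.
Last Sunday of April 2014: Apr 27 2014.
May 2014 ends with Sunday May 25 2014.
June 2014 ends with Sunday Jun 29 2014.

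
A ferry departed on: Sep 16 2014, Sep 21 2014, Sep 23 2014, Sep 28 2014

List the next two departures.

Sep 30 2014, Oct 5 2014

Gaps: 5, 2, 5 days — not constant, but cyclic with period 2.
The events fall on every Tuesday and Sunday.
The following Tuesday is Sep 30 2014.
The following Sunday is Oct 5 2014.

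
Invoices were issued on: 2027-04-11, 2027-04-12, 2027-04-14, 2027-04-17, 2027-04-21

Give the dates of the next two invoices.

2027-04-26, 2027-05-02

Gaps: 1, 2, 3, 4 days — each gap is 1 larger than the previous one.
Next gap: 5 days. 2027-04-21 + 5 days = 2027-04-26.
Next gap: 6 days. 2027-04-26 + 6 days = 2027-05-02.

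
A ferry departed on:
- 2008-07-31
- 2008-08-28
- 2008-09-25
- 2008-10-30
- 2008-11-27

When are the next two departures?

2008-12-25, 2009-01-29

All Thursdays; the gaps (28, 28, 35, 28) vary with month length.
This is the last Thursday of each month.
Last Thursday of December 2008: 2008-12-25.
Last Thursday of January 2009: 2009-01-29.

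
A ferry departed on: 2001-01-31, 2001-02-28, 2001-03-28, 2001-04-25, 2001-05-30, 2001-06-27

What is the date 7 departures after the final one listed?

2002-01-30

These are Wednesdays with 28, 28, 28, 35, 28-day gaps.
Each is the final Wednesday of its month — 2001-01-31 is past the 28th, so '4th Wednesday' doesn't fit.
July 2001 ends with Wednesday 2001-07-25.
Last Wednesday of August 2001: 2001-08-29.
Last Wednesday of September 2001: 2001-09-26.
October 2001 ends with Wednesday 2001-10-31.
November 2001 ends with Wednesday 2001-11-28.
Last Wednesday of December 2001: 2001-12-26.
Last Wednesday of January 2002: 2002-01-30.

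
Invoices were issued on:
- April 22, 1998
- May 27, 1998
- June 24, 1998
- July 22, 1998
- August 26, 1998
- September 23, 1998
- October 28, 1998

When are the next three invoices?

November 25, 1998; December 23, 1998; January 27, 1999

Gaps: 35, 28, 28, 35, 28, 35 days — a mix of 28 and 35. Every date is a Wednesday.
Each is the 4th Wednesday of its month.
4th Wednesday of November 1998: November 25, 1998.
December 1998 — 4th Wednesday is December 23, 1998.
4th Wednesday of January 1999: January 27, 1999.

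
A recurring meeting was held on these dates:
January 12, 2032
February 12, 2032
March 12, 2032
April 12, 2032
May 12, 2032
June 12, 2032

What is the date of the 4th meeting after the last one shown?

October 12, 2032

The day-of-month is always 12 (31, 29, 31, 30, 31 days between events).
So this recurs on the 12th of each month.
July 2032: July 12, 2032.
August 2032: August 12, 2032.
Next: September 2032 → September 12, 2032.
Next: October 2032 → October 12, 2032.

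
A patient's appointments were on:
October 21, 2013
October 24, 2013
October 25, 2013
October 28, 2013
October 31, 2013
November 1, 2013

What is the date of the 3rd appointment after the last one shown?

November 8, 2013

Gaps: 3, 1, 3, 3, 1 days — not constant, but cyclic with period 3.
The events fall on every Monday, Thursday and Friday.
Next Monday: November 4, 2013.
The following Thursday is November 7, 2013.
Next Friday: November 8, 2013.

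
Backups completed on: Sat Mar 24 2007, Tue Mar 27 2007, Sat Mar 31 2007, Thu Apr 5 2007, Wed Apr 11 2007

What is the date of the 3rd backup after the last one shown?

Sat May 5 2007

The spacing grows by 1 each time: 3, 4, 5, 6 days.
Next gap: 7 days. Wed Apr 11 2007 + 7 days = Wed Apr 18 2007.
Next gap: 8 days. Wed Apr 18 2007 + 8 days = Thu Apr 26 2007.
Next gap: 9 days. Thu Apr 26 2007 + 9 days = Sat May 5 2007.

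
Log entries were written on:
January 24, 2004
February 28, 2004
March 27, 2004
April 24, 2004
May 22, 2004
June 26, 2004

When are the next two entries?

These are Saturdays at 28- or 35-day spacing (35, 28, 28, 28, 35).
The pattern: 4th Saturday of the month.
July 2004 — 4th Saturday is July 24, 2004.
4th Saturday of August 2004: August 28, 2004.

July 24, 2004; August 28, 2004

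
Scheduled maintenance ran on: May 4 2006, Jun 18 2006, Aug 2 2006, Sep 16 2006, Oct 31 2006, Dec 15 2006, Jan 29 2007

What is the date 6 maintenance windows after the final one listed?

Oct 26 2007

The spacing is 45, 45, 45, 45, 45, 45 days — always 45 days.
Jan 29 2007 + 45 days = Mar 15 2007.
Mar 15 2007 + 45 days = Apr 29 2007.
Apr 29 2007 + 45 days = Jun 13 2007.
Jun 13 2007 + 45 days = Jul 28 2007.
Jul 28 2007 + 45 days = Sep 11 2007.
Sep 11 2007 + 45 days = Oct 26 2007.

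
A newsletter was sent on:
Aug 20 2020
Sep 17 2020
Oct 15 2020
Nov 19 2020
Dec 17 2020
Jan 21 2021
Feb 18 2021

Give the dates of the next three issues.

Mar 18 2021, Apr 15 2021, May 20 2021

All dates are Thursdays, 28, 28, 35, 28, 35, 28 days apart.
Specifically, the 3rd Thursday of each month.
3rd Thursday of March 2021: Mar 18 2021.
3rd Thursday of April 2021: Apr 15 2021.
May 2021 — 3rd Thursday is May 20 2021.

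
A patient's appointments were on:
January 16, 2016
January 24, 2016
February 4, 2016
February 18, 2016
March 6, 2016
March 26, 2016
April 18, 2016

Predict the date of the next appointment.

Intervals are 8, 11, 14, 17, 20, 23 days — an arithmetic progression with common difference 3.
Next gap: 26 days. April 18, 2016 + 26 days = May 14, 2016.

May 14, 2016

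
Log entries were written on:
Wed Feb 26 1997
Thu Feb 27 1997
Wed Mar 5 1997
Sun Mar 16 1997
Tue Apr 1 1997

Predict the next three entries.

Gaps: 1, 6, 11, 16 days — each gap is 5 larger than the previous one.
Next gap: 21 days. Tue Apr 1 1997 + 21 days = Tue Apr 22 1997.
Next gap: 26 days. Tue Apr 22 1997 + 26 days = Sun May 18 1997.
Next gap: 31 days. Sun May 18 1997 + 31 days = Wed Jun 18 1997.

Tue Apr 22 1997, Sun May 18 1997, Wed Jun 18 1997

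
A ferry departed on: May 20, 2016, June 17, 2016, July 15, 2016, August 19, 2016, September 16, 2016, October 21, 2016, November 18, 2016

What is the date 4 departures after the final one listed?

March 17, 2017

Gaps: 28, 28, 35, 28, 35, 28 days — a mix of 28 and 35. Every date is a Friday.
Each is the 3rd Friday of its month.
December 2016 — 3rd Friday is December 16, 2016.
January 2017 — 3rd Friday is January 20, 2017.
3rd Friday of February 2017: February 17, 2017.
3rd Friday of March 2017: March 17, 2017.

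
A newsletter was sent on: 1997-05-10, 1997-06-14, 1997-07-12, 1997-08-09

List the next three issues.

1997-09-13, 1997-10-11, 1997-11-08

All dates are Saturdays, 35, 28, 28 days apart.
Specifically, the 2nd Saturday of each month.
September 1997 — 2nd Saturday is 1997-09-13.
October 1997 — 2nd Saturday is 1997-10-11.
November 1997 — 2nd Saturday is 1997-11-08.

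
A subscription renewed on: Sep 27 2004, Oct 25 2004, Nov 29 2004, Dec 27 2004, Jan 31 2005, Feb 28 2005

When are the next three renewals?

Mar 28 2005, Apr 25 2005, May 30 2005

Every date is a Monday; gaps 28, 35, 28, 35, 28 days.
Each is the last Monday of its month (at least one falls on the 29th or later, ruling out '4th Monday').
March 2005 ends with Monday Mar 28 2005.
April 2005 ends with Monday Apr 25 2005.
Last Monday of May 2005: May 30 2005.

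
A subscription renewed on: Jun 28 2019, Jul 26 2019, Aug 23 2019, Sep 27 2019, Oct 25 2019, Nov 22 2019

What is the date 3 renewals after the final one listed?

These are Fridays at 28- or 35-day spacing (28, 28, 35, 28, 28).
The pattern: 4th Friday of the month.
4th Friday of December 2019: Dec 27 2019.
4th Friday of January 2020: Jan 24 2020.
February 2020 — 4th Friday is Feb 28 2020.

Feb 28 2020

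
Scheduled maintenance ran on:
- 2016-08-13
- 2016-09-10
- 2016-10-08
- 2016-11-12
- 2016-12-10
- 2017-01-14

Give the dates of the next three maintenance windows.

2017-02-11, 2017-03-11, 2017-04-08

These are Saturdays at 28- or 35-day spacing (28, 28, 35, 28, 35).
The pattern: 2nd Saturday of the month.
2nd Saturday of February 2017: 2017-02-11.
2nd Saturday of March 2017: 2017-03-11.
April 2017 — 2nd Saturday is 2017-04-08.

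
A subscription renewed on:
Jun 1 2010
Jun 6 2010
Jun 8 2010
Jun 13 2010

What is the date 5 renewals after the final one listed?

Every event lands on a Tuesday or Sunday (gaps cycle 5, 2, 5).
So the schedule is: every Tuesday and Sunday.
Next Tuesday: Jun 15 2010.
Next Sunday: Jun 20 2010.
The following Tuesday is Jun 22 2010.
Next Sunday: Jun 27 2010.
The following Tuesday is Jun 29 2010.

Jun 29 2010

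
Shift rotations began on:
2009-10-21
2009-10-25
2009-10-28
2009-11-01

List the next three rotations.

2009-11-04, 2009-11-08, 2009-11-11

Gaps: 4, 3, 4 days — not constant, but cyclic with period 2.
The events fall on every Wednesday and Sunday.
Next Wednesday: 2009-11-04.
Next Sunday: 2009-11-08.
Next Wednesday: 2009-11-11.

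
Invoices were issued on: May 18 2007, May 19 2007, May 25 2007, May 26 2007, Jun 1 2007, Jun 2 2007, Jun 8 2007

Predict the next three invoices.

The gap pattern 1, 6, 1, 6, 1, 6 repeats every 2 events.
These are the Fridays and Saturdays of each week.
Next Saturday: Jun 9 2007.
Next Friday: Jun 15 2007.
The following Saturday is Jun 16 2007.

Jun 9 2007, Jun 15 2007, Jun 16 2007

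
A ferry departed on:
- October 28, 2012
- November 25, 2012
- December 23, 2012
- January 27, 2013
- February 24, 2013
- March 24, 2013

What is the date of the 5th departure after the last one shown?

Gaps: 28, 28, 35, 28, 28 days — a mix of 28 and 35. Every date is a Sunday.
Each is the 4th Sunday of its month.
April 2013 — 4th Sunday is April 28, 2013.
May 2013 — 4th Sunday is May 26, 2013.
June 2013 — 4th Sunday is June 23, 2013.
July 2013 — 4th Sunday is July 28, 2013.
4th Sunday of August 2013: August 25, 2013.

August 25, 2013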